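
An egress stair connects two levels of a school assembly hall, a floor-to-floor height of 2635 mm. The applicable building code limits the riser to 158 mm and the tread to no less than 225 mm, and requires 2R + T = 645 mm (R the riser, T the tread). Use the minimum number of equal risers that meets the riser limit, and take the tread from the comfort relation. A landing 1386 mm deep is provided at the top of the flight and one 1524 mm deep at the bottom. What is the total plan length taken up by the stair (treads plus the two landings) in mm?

2635 / 158 = 16.677 → round up to 17 risers.
R = 2635 ÷ 17 = 155 mm.
Tread T = 645 − 2 × 155 = 335 mm (≥ 225 mm).
Going = (17 − 1) × 335 = 5360 mm.
Add landings: 5360 + 1386 + 1524 = 8270 mm.

8270 mm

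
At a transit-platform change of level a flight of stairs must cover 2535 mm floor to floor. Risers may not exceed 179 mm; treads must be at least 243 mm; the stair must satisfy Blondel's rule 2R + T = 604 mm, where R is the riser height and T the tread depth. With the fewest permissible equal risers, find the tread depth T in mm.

2535 / 179 = 14.16, so 15 risers are needed.
R = 2535 ÷ 15 = 169 mm.
Tread T = 604 − 2 × 169 = 266 mm (≥ 243 mm).

266 mm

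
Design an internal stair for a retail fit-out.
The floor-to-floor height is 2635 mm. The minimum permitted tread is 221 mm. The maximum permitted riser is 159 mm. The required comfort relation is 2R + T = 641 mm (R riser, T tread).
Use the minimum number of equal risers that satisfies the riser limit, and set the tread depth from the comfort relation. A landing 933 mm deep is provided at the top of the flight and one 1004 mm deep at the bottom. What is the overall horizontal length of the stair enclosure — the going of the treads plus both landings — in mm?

7233 mm

At most 159 each: 2635/159 = 16.57, giving 17 risers.
R = 2635 ÷ 17 = 155 mm.
Tread T = 641 − 2 × 155 = 331 mm (≥ 221 mm).
Going = (17 − 1) × 331 = 5296 mm.
Add landings: 5296 + 933 + 1004 = 7233 mm.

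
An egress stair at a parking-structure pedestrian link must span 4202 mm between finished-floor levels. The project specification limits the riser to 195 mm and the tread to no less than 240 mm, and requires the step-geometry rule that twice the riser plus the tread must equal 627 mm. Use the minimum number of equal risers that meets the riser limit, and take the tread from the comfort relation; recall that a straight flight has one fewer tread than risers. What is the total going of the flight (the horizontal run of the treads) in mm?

4202 / 195 = 21.549 → round up to 22 risers.
Each riser is 4202/22 = 191 mm (≤ 195 mm).
T = 627 − 2·191 = 245 mm, which satisfies the 240 mm minimum.
Treads = 22 − 1 = 21; going = 21 × 245 = 5145 mm.

5145 mm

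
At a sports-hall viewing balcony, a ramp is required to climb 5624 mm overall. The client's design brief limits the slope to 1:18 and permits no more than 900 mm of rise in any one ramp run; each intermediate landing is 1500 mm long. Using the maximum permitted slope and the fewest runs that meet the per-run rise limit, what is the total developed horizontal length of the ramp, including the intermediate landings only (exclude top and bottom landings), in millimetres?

At most 900 each: 5624/900 = 6.25, giving 7 ramp runs. That means 6 intermediate landings.
Ramp run (horizontal) at 1:18: 5624 × 18 = 101232 mm.
Intermediate landings: 6 × 1500 = 9000 mm.
Developed length = 101232 + 9000 = 110232 mm.

110232 mm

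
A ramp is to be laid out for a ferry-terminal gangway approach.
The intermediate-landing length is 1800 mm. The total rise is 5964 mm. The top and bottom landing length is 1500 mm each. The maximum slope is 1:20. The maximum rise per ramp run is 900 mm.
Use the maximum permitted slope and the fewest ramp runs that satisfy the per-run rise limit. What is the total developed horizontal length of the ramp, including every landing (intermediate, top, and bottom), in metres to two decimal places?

133.08 m

At most 900 each: 5964/900 = 6.63, giving 7 ramp runs. That means 6 intermediate landings.
Ramp run (horizontal) at 1:20: 5964 × 20 = 119280 mm.
Intermediate landings: 6 × 1800 = 10800 mm.
Top and bottom landings: 2 × 1500 = 3000 mm.
Total = 119280 + 10800 + 3000 = 133080 mm.
= 133.08 m.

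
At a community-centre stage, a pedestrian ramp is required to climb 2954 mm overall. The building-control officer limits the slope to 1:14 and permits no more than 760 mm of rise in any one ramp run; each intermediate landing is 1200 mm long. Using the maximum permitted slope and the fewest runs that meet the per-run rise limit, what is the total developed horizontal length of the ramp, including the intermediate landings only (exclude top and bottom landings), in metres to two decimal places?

2954 / 760 = 3.887 → round up to 4 ramp runs. That means 3 intermediate landings.
Horizontal run for 2954 mm of rise at 1:14 is 2954 × 14 = 41356 mm.
Intermediate landings: 3 × 1200 = 3600 mm.
Total developed length = 41356 + 3600 = 44956 mm.
= 44.96 m.

44.96 m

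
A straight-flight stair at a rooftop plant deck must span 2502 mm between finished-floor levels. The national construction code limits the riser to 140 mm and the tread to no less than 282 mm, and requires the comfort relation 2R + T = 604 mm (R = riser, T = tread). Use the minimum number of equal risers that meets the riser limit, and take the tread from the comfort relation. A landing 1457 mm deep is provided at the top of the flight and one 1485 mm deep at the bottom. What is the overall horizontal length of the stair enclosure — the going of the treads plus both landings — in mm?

8484 mm

⌈2502/140⌉ = 18 risers.
R = 2502 ÷ 18 = 139 mm.
Tread T = 604 − 2 × 139 = 326 mm (≥ 282 mm).
Treads = 18 − 1 = 17; going = 17 × 326 = 5542 mm.
Add landings: 5542 + 1457 + 1485 = 8484 mm.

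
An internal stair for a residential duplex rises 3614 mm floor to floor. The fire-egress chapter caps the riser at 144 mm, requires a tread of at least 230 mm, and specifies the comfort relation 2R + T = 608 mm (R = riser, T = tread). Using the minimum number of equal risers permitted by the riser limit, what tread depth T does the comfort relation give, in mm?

⌈3614/144⌉ = 26 risers.
R = 3614 ÷ 26 = 139 mm.
T = 608 − 2·139 = 330 mm, which satisfies the 230 mm minimum.

330 mm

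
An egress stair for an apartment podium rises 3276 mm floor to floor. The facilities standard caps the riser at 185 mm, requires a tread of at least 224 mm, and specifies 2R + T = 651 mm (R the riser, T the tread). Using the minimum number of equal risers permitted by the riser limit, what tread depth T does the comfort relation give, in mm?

287 mm

3276 / 185 = 17.71, so 18 risers are needed.
R = 3276 ÷ 18 = 182 mm.
T = 651 − 2·182 = 287 mm, which satisfies the 224 mm minimum.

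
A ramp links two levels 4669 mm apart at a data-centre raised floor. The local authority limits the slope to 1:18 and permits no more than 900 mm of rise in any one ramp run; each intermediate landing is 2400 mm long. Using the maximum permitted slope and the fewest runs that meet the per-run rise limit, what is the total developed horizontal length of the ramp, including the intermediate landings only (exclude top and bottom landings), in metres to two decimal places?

96.04 m

4669 / 900 = 5.19, so 6 ramp runs are needed. That means 5 intermediate landings.
Ramp run (horizontal) at 1:18: 4669 × 18 = 84042 mm.
Intermediate landings: 5 × 2400 = 12000 mm.
Total developed length = 84042 + 12000 = 96042 mm.
= 96.04 m.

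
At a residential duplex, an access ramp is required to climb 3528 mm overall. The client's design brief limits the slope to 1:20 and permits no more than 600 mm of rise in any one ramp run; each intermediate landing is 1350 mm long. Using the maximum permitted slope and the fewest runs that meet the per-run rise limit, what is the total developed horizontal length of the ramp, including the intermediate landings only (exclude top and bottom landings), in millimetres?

77310 mm

At most 600 each: 3528/600 = 5.88, giving 6 ramp runs. That means 5 intermediate landings.
Ramp run (horizontal) at 1:20: 3528 × 20 = 70560 mm.
5 intermediate landings contribute 5 × 1350 = 6750 mm.
Total developed length = 70560 + 6750 = 77310 mm.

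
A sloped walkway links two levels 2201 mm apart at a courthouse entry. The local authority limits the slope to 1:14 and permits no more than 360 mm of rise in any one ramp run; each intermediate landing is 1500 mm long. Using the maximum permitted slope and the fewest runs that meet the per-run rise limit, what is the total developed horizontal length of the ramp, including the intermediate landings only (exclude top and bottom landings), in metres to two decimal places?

39.81 m

At most 360 each: 2201/360 = 6.11, giving 7 ramp runs. That means 6 intermediate landings.
Horizontal run for 2201 mm of rise at 1:14 is 2201 × 14 = 30814 mm.
6 intermediate landings contribute 6 × 1500 = 9000 mm.
Total developed length = 30814 + 9000 = 39814 mm.
= 39.81 m.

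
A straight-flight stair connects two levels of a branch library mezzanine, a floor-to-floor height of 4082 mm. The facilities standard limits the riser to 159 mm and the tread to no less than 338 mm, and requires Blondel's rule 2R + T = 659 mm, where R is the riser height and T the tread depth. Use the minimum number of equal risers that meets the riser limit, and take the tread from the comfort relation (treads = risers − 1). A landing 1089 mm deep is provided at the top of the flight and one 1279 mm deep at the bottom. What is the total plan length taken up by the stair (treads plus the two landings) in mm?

At most 159 each: 4082/159 = 25.67, giving 26 risers.
R = 4082 ÷ 26 = 157 mm.
From 2R + T = 659: T = 659 − 314 = 345 mm.
26 risers give 25 treads; going = 25 × 345 = 8625 mm.
Enclosure = 8625 + 1089 + 1279 = 10993 mm.

10993 mm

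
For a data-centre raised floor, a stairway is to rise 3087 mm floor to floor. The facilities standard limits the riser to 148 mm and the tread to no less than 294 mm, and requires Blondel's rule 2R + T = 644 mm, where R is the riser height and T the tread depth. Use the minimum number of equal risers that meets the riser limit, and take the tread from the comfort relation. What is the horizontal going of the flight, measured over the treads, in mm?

3087 / 148 = 20.858 → round up to 21 risers.
Each riser is 3087/21 = 147 mm (≤ 148 mm).
From 2R + T = 644: T = 644 − 294 = 350 mm.
21 risers give 20 treads; going = 20 × 350 = 7000 mm.

7000 mm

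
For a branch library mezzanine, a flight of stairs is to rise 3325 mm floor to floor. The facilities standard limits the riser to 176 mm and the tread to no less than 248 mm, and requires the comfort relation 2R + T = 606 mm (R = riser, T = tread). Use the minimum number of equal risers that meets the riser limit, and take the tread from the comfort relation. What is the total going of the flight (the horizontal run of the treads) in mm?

3325 / 176 = 18.892 → round up to 19 risers.
R = 3325 ÷ 19 = 175 mm.
From 2R + T = 606: T = 606 − 350 = 256 mm.
Treads = 19 − 1 = 18; going = 18 × 256 = 4608 mm.

4608 mm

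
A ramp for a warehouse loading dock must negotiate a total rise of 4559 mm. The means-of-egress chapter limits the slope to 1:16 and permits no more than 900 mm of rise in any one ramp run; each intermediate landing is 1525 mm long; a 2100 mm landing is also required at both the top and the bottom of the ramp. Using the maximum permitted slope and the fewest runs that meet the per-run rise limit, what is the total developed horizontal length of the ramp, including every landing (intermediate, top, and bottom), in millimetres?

84769 mm

⌈4559/900⌉ = 6 ramp runs. That means 5 intermediate landings.
Ramp run (horizontal) at 1:16: 4559 × 16 = 72944 mm.
5 intermediate landings contribute 5 × 1525 = 7625 mm.
Top and bottom landings: 2 × 2100 = 4200 mm.
Total = 72944 + 7625 + 4200 = 84769 mm.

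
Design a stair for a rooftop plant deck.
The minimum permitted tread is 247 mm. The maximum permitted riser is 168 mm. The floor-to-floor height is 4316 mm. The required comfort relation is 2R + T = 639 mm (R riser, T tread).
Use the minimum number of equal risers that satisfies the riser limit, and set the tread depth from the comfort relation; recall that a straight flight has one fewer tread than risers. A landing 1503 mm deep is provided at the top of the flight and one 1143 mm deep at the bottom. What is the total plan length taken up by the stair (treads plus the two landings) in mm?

10321 mm

4316 / 168 = 25.690 → round up to 26 risers.
Riser R = 4316 / 26 = 166 mm, within the 168 mm limit.
From 2R + T = 639: T = 639 − 332 = 307 mm.
Treads = 26 − 1 = 25; going = 25 × 307 = 7675 mm.
Add landings: 7675 + 1503 + 1143 = 10321 mm.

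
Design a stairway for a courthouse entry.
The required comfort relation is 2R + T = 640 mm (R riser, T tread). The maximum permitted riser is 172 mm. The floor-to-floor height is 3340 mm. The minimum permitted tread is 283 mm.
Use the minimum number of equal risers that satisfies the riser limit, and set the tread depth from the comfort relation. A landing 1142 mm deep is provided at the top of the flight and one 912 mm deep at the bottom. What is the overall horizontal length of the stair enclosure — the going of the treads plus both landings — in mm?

7868 mm

3340 / 172 = 19.42, so 20 risers are needed.
Each riser is 3340/20 = 167 mm (≤ 172 mm).
T = 640 − 2·167 = 306 mm, which satisfies the 283 mm minimum.
Going = (20 − 1) × 306 = 5814 mm.
Add landings: 5814 + 1142 + 912 = 7868 mm.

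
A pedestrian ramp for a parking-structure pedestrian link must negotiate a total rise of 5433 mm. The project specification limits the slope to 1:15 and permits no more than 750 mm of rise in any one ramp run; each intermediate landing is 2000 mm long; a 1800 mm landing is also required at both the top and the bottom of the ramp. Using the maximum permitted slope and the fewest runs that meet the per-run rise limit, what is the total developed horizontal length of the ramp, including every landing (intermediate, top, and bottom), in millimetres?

99095 mm

5433 / 750 = 7.244 → round up to 8 ramp runs. That means 7 intermediate landings.
Ramp run (horizontal) at 1:15: 5433 × 15 = 81495 mm.
Intermediate landings: 7 × 2000 = 14000 mm.
Top and bottom landings: 2 × 1800 = 3600 mm.
Total = 81495 + 14000 + 3600 = 99095 mm.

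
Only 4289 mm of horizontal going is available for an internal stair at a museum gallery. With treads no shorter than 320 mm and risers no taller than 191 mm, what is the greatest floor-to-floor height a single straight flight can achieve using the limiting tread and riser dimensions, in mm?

2674 mm

Treads that fit: ⌊4289 / 320⌋ = 13.
Risers = treads + 1 = 14.
Maximum height = 14 × 191 = 2674 mm.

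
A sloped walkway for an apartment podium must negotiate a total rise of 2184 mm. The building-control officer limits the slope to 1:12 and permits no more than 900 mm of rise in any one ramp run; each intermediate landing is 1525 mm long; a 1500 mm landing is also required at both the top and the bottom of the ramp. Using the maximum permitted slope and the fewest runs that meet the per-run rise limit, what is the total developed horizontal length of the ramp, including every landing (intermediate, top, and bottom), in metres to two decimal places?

At most 900 each: 2184/900 = 2.43, giving 3 ramp runs. That means 2 intermediate landings.
Ramp run (horizontal) at 1:12: 2184 × 12 = 26208 mm.
2 intermediate landings contribute 2 × 1525 = 3050 mm.
Top and bottom landings: 2 × 1500 = 3000 mm.
Total = 26208 + 3050 + 3000 = 32258 mm.
= 32.26 m.

32.26 m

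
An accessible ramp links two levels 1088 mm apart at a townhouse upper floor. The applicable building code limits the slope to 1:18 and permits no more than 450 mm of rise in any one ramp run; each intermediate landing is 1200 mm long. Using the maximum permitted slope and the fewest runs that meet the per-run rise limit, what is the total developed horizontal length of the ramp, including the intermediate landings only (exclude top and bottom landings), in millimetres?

1088 / 450 = 2.418 → round up to 3 ramp runs. That means 2 intermediate landings.
Ramp run (horizontal) at 1:18: 1088 × 18 = 19584 mm.
2 intermediate landings contribute 2 × 1200 = 2400 mm.
Total developed length = 19584 + 2400 = 21984 mm.

21984 mm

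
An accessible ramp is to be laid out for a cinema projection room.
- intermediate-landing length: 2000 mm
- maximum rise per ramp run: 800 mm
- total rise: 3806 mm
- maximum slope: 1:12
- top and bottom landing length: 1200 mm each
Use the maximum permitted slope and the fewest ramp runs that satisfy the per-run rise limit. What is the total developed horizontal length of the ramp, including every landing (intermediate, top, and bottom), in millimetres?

56072 mm

At most 800 each: 3806/800 = 4.76, giving 5 ramp runs. That means 4 intermediate landings.
Ramp run (horizontal) at 1:12: 3806 × 12 = 45672 mm.
4 intermediate landings contribute 4 × 2000 = 8000 mm.
Top and bottom landings: 2 × 1200 = 2400 mm.
Total = 45672 + 8000 + 2400 = 56072 mm.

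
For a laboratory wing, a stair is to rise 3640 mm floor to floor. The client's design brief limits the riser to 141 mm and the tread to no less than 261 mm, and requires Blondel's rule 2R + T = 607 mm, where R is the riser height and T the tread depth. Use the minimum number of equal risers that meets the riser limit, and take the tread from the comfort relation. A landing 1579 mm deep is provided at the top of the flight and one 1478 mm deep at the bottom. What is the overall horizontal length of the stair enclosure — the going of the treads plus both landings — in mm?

3640 / 141 = 25.816 → round up to 26 risers.
Each riser is 3640/26 = 140 mm (≤ 141 mm).
Tread T = 607 − 2 × 140 = 327 mm (≥ 261 mm).
Treads = 26 − 1 = 25; going = 25 × 327 = 8175 mm.
Add landings: 8175 + 1579 + 1478 = 11232 mm.

11232 mm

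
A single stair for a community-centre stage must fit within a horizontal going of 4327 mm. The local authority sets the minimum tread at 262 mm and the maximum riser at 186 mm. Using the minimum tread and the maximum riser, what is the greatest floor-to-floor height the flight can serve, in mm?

3162 mm

4327 / 262 = 16.52, so 16 treads fit.
Risers = treads + 1 = 17.
Maximum height = 17 × 186 = 3162 mm.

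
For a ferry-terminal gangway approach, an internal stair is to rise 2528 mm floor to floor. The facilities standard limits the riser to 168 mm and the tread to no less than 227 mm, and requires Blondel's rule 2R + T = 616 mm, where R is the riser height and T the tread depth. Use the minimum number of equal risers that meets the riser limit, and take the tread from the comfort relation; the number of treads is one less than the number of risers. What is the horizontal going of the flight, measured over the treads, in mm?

2528 / 168 = 15.048 → round up to 16 risers.
Each riser is 2528/16 = 158 mm (≤ 168 mm).
T = 616 − 2·158 = 300 mm, which satisfies the 227 mm minimum.
Treads = 16 − 1 = 15; going = 15 × 300 = 4500 mm.

4500 mm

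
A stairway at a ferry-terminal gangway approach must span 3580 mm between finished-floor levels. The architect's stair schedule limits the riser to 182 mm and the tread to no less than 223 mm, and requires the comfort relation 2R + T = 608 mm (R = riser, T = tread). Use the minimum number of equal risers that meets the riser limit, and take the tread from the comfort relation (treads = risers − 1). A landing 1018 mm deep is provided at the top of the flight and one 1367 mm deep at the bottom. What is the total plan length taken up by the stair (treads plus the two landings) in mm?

3580 / 182 = 19.67, so 20 risers are needed.
R = 3580 ÷ 20 = 179 mm.
Tread T = 608 − 2 × 179 = 250 mm (≥ 223 mm).
20 risers give 19 treads; going = 19 × 250 = 4750 mm.
Add landings: 4750 + 1018 + 1367 = 7135 mm.

7135 mm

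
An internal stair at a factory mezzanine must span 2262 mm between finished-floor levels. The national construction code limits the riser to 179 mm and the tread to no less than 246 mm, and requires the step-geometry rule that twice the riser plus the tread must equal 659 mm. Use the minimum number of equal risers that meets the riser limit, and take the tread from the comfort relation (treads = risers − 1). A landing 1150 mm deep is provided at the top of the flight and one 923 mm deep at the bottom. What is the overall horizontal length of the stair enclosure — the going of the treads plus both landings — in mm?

5805 mm

2262 / 179 = 12.637 → round up to 13 risers.
Riser R = 2262 / 13 = 174 mm, within the 179 mm limit.
Tread T = 659 − 2 × 174 = 311 mm (≥ 246 mm).
13 risers give 12 treads; going = 12 × 311 = 3732 mm.
Enclosure = 3732 + 1150 + 923 = 5805 mm.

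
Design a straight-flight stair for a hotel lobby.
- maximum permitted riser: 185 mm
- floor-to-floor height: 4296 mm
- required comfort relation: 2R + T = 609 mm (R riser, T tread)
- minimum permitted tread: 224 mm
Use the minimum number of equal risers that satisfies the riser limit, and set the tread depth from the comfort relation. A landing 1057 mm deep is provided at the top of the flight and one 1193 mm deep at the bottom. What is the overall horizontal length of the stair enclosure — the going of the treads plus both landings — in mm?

4296 / 185 = 23.222 → round up to 24 risers.
Riser R = 4296 / 24 = 179 mm, within the 185 mm limit.
From 2R + T = 609: T = 609 − 358 = 251 mm.
Going = (24 − 1) × 251 = 5773 mm.
Add landings: 5773 + 1057 + 1193 = 8023 mm.

8023 mm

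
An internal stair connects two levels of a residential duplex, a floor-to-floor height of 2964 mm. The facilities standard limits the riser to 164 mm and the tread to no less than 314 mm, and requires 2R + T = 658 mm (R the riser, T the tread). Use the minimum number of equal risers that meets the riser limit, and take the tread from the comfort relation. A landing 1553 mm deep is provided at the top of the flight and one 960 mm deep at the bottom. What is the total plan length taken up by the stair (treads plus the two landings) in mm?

⌈2964/164⌉ = 19 risers.
Riser R = 2964 / 19 = 156 mm, within the 164 mm limit.
From 2R + T = 658: T = 658 − 312 = 346 mm.
Going = (19 − 1) × 346 = 6228 mm.
Enclosure = 6228 + 1553 + 960 = 8741 mm.

8741 mm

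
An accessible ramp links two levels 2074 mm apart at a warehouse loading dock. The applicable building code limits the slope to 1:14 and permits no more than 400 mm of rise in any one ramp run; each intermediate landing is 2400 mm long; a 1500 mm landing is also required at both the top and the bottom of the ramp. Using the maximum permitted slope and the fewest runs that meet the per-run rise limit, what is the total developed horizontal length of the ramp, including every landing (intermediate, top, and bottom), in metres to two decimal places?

44.04 m

⌈2074/400⌉ = 6 ramp runs. That means 5 intermediate landings.
Ramp run (horizontal) at 1:14: 2074 × 14 = 29036 mm.
Intermediate landings: 5 × 2400 = 12000 mm.
Top and bottom landings: 2 × 1500 = 3000 mm.
Total = 29036 + 12000 + 3000 = 44036 mm.
= 44.04 m.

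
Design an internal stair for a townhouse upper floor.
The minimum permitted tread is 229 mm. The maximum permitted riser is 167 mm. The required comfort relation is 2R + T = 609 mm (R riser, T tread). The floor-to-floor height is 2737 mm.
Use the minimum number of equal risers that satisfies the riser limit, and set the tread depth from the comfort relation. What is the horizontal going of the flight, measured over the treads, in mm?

2737 / 167 = 16.389 → round up to 17 risers.
R = 2737 ÷ 17 = 161 mm.
Tread T = 609 − 2 × 161 = 287 mm (≥ 229 mm).
Treads = 17 − 1 = 16; going = 16 × 287 = 4592 mm.

4592 mm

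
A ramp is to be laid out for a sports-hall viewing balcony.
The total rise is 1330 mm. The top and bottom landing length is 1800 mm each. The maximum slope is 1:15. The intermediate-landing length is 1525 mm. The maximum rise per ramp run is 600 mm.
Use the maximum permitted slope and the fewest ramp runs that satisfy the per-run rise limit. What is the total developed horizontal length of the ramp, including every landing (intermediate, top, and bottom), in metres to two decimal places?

26.60 m

⌈1330/600⌉ = 3 ramp runs. That means 2 intermediate landings.
Ramp run (horizontal) at 1:15: 1330 × 15 = 19950 mm.
2 intermediate landings contribute 2 × 1525 = 3050 mm.
Top and bottom landings: 2 × 1800 = 3600 mm.
Total = 19950 + 3050 + 3600 = 26600 mm.
= 26.60 m.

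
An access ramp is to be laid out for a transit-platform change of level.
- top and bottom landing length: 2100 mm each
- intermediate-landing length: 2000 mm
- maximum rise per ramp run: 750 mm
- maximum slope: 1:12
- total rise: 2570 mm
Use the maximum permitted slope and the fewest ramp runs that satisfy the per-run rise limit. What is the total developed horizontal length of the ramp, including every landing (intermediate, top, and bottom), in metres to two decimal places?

⌈2570/750⌉ = 4 ramp runs. That means 3 intermediate landings.
Ramp run (horizontal) at 1:12: 2570 × 12 = 30840 mm.
3 intermediate landings contribute 3 × 2000 = 6000 mm.
Top and bottom landings: 2 × 2100 = 4200 mm.
Total = 30840 + 6000 + 4200 = 41040 mm.
= 41.04 m.

41.04 m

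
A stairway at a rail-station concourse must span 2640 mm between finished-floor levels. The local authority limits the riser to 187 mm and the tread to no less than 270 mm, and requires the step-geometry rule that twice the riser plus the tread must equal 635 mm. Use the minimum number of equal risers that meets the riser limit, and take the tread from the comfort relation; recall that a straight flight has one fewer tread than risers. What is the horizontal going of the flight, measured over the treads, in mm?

At most 187 each: 2640/187 = 14.12, giving 15 risers.
Riser R = 2640 / 15 = 176 mm, within the 187 mm limit.
Tread T = 635 − 2 × 176 = 283 mm (≥ 270 mm).
Treads = 15 − 1 = 14; going = 14 × 283 = 3962 mm.

3962 mm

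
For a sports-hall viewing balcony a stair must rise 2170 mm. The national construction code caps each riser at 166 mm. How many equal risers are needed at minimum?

At most 166 each: 2170/166 = 13.07, giving 14 risers.

14 risers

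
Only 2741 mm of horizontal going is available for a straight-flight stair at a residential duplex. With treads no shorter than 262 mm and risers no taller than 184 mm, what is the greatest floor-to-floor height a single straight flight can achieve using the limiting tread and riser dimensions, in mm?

2741 / 262 = 10.46, so 10 treads fit.
Risers = treads + 1 = 11.
Maximum height = 11 × 184 = 2024 mm.

2024 mm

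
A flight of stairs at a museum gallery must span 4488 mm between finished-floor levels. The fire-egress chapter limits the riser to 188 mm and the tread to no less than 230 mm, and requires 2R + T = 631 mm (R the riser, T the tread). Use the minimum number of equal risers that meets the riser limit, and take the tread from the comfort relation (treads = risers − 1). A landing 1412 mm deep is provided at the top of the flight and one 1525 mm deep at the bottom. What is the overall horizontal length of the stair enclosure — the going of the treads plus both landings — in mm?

8848 mm

At most 188 each: 4488/188 = 23.87, giving 24 risers.
R = 4488 ÷ 24 = 187 mm.
Tread T = 631 − 2 × 187 = 257 mm (≥ 230 mm).
Going = (24 − 1) × 257 = 5911 mm.
Enclosure = 5911 + 1412 + 1525 = 8848 mm.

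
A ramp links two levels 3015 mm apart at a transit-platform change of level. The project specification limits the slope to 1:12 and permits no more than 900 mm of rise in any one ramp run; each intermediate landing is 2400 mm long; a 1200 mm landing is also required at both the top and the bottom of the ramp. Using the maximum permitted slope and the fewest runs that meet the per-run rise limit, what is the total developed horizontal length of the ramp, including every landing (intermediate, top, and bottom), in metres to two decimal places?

45.78 m

3015 / 900 = 3.350 → round up to 4 ramp runs. That means 3 intermediate landings.
Ramp run (horizontal) at 1:12: 3015 × 12 = 36180 mm.
3 intermediate landings contribute 3 × 2400 = 7200 mm.
Top and bottom landings: 2 × 1200 = 2400 mm.
Total = 36180 + 7200 + 2400 = 45780 mm.
= 45.78 m.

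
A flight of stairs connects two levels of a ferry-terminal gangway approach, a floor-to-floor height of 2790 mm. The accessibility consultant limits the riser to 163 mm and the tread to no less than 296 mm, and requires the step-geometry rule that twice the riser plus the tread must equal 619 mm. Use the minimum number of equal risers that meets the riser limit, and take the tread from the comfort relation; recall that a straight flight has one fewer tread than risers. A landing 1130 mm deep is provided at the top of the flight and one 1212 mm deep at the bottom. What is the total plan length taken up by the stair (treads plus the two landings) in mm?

7595 mm

2790 / 163 = 17.117 → round up to 18 risers.
Each riser is 2790/18 = 155 mm (≤ 163 mm).
Tread T = 619 − 2 × 155 = 309 mm (≥ 296 mm).
18 risers give 17 treads; going = 17 × 309 = 5253 mm.
Add landings: 5253 + 1130 + 1212 = 7595 mm.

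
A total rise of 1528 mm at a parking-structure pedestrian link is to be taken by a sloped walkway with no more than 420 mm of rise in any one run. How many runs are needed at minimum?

1528 / 420 = 3.64, so 4 ramp runs are needed.

4 runs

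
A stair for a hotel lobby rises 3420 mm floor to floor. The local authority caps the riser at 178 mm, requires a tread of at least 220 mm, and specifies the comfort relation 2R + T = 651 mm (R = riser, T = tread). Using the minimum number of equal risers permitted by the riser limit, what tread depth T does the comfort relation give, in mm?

309 mm

3420 / 178 = 19.21, so 20 risers are needed.
Each riser is 3420/20 = 171 mm (≤ 178 mm).
Tread T = 651 − 2 × 171 = 309 mm (≥ 220 mm).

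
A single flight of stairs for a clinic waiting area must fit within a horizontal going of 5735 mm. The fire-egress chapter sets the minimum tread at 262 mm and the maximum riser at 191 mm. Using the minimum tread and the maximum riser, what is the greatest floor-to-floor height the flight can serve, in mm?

Treads that fit: ⌊5735 / 262⌋ = 21.
Risers = treads + 1 = 22.
Maximum height = 22 × 191 = 4202 mm.

4202 mm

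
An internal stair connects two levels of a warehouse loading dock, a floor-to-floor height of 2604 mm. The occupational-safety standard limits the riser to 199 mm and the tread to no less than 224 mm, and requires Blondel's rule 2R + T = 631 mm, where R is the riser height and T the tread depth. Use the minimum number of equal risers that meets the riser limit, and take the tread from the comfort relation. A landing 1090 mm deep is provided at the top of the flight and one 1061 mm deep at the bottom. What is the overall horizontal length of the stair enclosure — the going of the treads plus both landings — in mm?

5518 mm

⌈2604/199⌉ = 14 risers.
Each riser is 2604/14 = 186 mm (≤ 199 mm).
From 2R + T = 631: T = 631 − 372 = 259 mm.
14 risers give 13 treads; going = 13 × 259 = 3367 mm.
Enclosure = 3367 + 1090 + 1061 = 5518 mm.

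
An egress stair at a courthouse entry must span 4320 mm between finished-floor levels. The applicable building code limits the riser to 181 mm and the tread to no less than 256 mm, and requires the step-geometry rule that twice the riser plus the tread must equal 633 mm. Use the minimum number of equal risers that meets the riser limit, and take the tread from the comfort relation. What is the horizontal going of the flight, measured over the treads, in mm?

4320 / 181 = 23.867 → round up to 24 risers.
Riser R = 4320 / 24 = 180 mm, within the 181 mm limit.
Tread T = 633 − 2 × 180 = 273 mm (≥ 256 mm).
Treads = 24 − 1 = 23; going = 23 × 273 = 6279 mm.

6279 mm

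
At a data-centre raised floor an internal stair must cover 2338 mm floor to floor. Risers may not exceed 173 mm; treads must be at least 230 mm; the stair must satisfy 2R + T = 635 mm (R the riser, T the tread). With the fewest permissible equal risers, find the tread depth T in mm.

2338 / 173 = 13.51, so 14 risers are needed.
Riser R = 2338 / 14 = 167 mm, within the 173 mm limit.
From 2R + T = 635: T = 635 − 334 = 301 mm.

301 mm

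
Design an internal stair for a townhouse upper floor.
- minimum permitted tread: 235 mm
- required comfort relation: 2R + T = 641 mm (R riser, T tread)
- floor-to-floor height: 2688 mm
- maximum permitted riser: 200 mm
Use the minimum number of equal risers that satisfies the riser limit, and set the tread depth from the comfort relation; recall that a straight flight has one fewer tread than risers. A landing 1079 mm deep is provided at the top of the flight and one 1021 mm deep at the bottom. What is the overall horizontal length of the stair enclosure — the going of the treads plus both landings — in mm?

5441 mm

⌈2688/200⌉ = 14 risers.
Each riser is 2688/14 = 192 mm (≤ 200 mm).
Tread T = 641 − 2 × 192 = 257 mm (≥ 235 mm).
14 risers give 13 treads; going = 13 × 257 = 3341 mm.
Add landings: 3341 + 1079 + 1021 = 5441 mm.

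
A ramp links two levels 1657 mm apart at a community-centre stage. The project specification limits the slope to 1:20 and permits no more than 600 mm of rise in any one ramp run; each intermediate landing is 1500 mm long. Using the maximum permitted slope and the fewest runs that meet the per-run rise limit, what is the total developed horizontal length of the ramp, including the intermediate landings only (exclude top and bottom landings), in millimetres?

⌈1657/600⌉ = 3 ramp runs. That means 2 intermediate landings.
Ramp run (horizontal) at 1:20: 1657 × 20 = 33140 mm.
2 intermediate landings contribute 2 × 1500 = 3000 mm.
Total developed length = 33140 + 3000 = 36140 mm.

36140 mm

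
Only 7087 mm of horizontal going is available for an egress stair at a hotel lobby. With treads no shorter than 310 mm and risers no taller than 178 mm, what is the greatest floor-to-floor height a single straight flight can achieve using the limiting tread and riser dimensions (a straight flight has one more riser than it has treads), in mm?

7087 / 310 = 22.86, so 22 treads fit.
Risers = treads + 1 = 23.
Maximum height = 23 × 178 = 4094 mm.

4094 mm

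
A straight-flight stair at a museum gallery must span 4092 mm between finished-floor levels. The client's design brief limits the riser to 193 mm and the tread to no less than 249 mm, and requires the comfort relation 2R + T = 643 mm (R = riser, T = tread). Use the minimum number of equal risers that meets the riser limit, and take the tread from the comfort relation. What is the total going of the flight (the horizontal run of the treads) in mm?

4092 / 193 = 21.202 → round up to 22 risers.
R = 4092 ÷ 22 = 186 mm.
T = 643 − 2·186 = 271 mm, which satisfies the 249 mm minimum.
22 risers give 21 treads; going = 21 × 271 = 5691 mm.

5691 mm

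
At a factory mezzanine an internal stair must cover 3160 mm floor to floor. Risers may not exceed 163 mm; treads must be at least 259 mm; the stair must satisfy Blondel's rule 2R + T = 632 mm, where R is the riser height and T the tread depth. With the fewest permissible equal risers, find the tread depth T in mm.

3160 / 163 = 19.39, so 20 risers are needed.
Riser R = 3160 / 20 = 158 mm, within the 163 mm limit.
From 2R + T = 632: T = 632 − 316 = 316 mm.

316 mm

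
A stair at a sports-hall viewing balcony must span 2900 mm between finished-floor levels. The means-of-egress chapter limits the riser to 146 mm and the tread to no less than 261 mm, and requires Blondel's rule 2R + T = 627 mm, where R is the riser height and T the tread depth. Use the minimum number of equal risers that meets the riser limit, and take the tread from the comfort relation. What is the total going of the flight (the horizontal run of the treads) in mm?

6403 mm

⌈2900/146⌉ = 20 risers.
Riser R = 2900 / 20 = 145 mm, within the 146 mm limit.
From 2R + T = 627: T = 627 − 290 = 337 mm.
Going = (20 − 1) × 337 = 6403 mm.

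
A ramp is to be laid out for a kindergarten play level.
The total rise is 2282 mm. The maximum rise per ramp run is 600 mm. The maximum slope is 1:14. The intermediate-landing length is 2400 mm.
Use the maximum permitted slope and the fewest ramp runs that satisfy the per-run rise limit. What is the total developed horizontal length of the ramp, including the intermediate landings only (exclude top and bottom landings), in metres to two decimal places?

⌈2282/600⌉ = 4 ramp runs. That means 3 intermediate landings.
Horizontal run for 2282 mm of rise at 1:14 is 2282 × 14 = 31948 mm.
3 intermediate landings contribute 3 × 2400 = 7200 mm.
Total developed length = 31948 + 7200 = 39148 mm.
= 39.15 m.

39.15 m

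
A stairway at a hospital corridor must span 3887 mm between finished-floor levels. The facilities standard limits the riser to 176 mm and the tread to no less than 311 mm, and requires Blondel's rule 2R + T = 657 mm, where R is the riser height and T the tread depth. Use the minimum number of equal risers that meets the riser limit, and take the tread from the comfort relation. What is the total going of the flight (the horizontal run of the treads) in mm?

7018 mm

⌈3887/176⌉ = 23 risers.
R = 3887 ÷ 23 = 169 mm.
T = 657 − 2·169 = 319 mm, which satisfies the 311 mm minimum.
Going = (23 − 1) × 319 = 7018 mm.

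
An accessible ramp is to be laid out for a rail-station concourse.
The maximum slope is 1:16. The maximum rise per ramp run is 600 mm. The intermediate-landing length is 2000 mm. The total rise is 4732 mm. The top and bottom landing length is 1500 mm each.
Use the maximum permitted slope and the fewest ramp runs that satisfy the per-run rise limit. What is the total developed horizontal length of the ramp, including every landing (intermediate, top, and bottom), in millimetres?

At most 600 each: 4732/600 = 7.89, giving 8 ramp runs. That means 7 intermediate landings.
Horizontal run for 4732 mm of rise at 1:16 is 4732 × 16 = 75712 mm.
7 intermediate landings contribute 7 × 2000 = 14000 mm.
Top and bottom landings: 2 × 1500 = 3000 mm.
Total = 75712 + 14000 + 3000 = 92712 mm.

92712 mm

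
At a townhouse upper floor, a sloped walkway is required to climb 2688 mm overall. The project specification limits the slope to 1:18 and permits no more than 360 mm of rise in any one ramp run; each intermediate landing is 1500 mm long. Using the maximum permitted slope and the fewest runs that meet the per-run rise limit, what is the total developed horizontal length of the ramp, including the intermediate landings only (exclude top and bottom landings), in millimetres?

58884 mm

⌈2688/360⌉ = 8 ramp runs. That means 7 intermediate landings.
Ramp run (horizontal) at 1:18: 2688 × 18 = 48384 mm.
7 intermediate landings contribute 7 × 1500 = 10500 mm.
Total developed length = 48384 + 10500 = 58884 mm.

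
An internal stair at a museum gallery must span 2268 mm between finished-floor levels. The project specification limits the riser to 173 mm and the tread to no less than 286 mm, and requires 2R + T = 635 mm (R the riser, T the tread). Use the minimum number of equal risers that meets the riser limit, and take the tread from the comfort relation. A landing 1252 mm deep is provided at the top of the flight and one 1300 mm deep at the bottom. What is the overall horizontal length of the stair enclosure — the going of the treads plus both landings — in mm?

6595 mm

At most 173 each: 2268/173 = 13.11, giving 14 risers.
R = 2268 ÷ 14 = 162 mm.
From 2R + T = 635: T = 635 − 324 = 311 mm.
Going = (14 − 1) × 311 = 4043 mm.
Enclosure = 4043 + 1252 + 1300 = 6595 mm.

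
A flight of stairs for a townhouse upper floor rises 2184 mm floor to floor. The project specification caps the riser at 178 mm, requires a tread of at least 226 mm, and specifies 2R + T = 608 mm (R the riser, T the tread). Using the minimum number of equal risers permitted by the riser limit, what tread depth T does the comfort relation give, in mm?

2184 / 178 = 12.270 → round up to 13 risers.
Each riser is 2184/13 = 168 mm (≤ 178 mm).
T = 608 − 2·168 = 272 mm, which satisfies the 226 mm minimum.

272 mm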